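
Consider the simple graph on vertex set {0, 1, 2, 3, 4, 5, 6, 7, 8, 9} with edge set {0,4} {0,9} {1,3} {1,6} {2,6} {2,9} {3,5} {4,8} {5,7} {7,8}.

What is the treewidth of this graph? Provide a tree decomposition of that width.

Each bag holds 3 vertices, so the decomposition has width 2, which upper-bounds the treewidth. Since 5–3–1–6–2–9–0–4–8–7–5 is a cycle in G, G is not acyclic. Forests are exactly the graphs of treewidth ≤ 1, so tw(G) ≥ 2. Therefore the treewidth is 2.

Treewidth 2.
Bags: B1 = {1, 3, 5}  B2 = {1, 5, 6}  B3 = {2, 5, 6}  B4 = {2, 5, 9}  B5 = {0, 5, 9}  B6 = {0, 4, 5}  B7 = {4, 5, 8}  B8 = {5, 7, 8}
Tree: B1–B2, B2–B3, B3–B4, B4–B5, B5–B6, B6–B7, B7–B8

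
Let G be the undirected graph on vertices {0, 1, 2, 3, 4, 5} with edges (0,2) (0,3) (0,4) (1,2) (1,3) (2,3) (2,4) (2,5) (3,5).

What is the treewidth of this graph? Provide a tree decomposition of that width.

The largest bag has 3 vertices, giving width 2; this decomposition certifies tw(G) ≤ 2. Conversely, {0, 2, 3} is a clique of size 3, and the vertices of any clique must share a bag in every tree decomposition; so some bag has ≥ 3 vertices and tw(G) ≥ 2. Combining the bounds, tw(G) = 2.

Treewidth 2.
One optimal decomposition is:
Bags: B1 = {1, 2, 3}  B2 = {2, 3, 5}  B3 = {0, 2, 3}  B4 = {0, 2, 4}
Tree: B1–B2, B1–B3, B3–B4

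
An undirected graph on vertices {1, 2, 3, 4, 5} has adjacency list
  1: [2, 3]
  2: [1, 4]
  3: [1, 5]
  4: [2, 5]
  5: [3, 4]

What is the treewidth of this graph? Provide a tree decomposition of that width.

Treewidth 2.
One optimal decomposition is:
Bags: B1 = {1, 2, 3}  B2 = {2, 3, 4}  B3 = {3, 4, 5}
Tree: B1–B2, B2–B3

The largest bag has 3 vertices, giving width 2; this decomposition certifies tw(G) ≤ 2. The edges 3–1–2–4–5–3 form a cycle, so G is not a tree and its treewidth is at least 2. The upper and lower bounds meet at 2, so that is the treewidth.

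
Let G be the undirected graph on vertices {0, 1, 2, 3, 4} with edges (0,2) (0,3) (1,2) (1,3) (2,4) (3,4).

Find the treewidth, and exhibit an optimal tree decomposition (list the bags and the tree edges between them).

Treewidth 2.
One such decomposition:
Bags: B1 = {0, 2, 3}  B2 = {2, 3, 4}  B3 = {1, 2, 3}
Tree: B1–B2, B2–B3

The largest bag has 3 vertices, giving width 2; this decomposition certifies tw(G) ≤ 2. The edges 2–0–3–4–2 form a cycle, so G is not a tree and its treewidth is at least 2. The upper and lower bounds meet at 2, so that is the treewidth.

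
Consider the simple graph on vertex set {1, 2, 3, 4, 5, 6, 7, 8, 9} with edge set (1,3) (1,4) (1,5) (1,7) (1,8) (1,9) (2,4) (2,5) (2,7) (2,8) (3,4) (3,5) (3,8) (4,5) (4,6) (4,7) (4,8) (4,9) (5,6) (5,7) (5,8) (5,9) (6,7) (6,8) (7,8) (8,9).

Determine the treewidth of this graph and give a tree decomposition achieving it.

Treewidth 4.
Bags: B1 = {1, 4, 5, 7, 8}  B2 = {1, 3, 4, 5, 8}  B3 = {1, 4, 5, 8, 9}  B4 = {4, 5, 6, 7, 8}  B5 = {2, 4, 5, 7, 8}
Tree: B1–B2, B2–B3, B1–B4, B1–B5

The largest bag has 5 vertices, giving width 4; this decomposition certifies tw(G) ≤ 4. Conversely, {1, 4, 5, 8, 9} is a clique of size 5, and the vertices of any clique must share a bag in every tree decomposition; so some bag has ≥ 5 vertices and tw(G) ≥ 4. Hence tw(G) = 4 exactly.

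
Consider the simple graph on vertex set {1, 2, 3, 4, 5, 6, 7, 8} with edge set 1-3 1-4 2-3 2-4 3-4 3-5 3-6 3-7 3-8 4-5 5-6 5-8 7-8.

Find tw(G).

A width-2 tree decomposition is:
Bags: B1 = {3, 5, 8}  B2 = {3, 4, 5}  B3 = {3, 7, 8}  B4 = {1, 3, 4}  B5 = {3, 5, 6}  B6 = {2, 3, 4}
Tree: B1–B2, B1–B3, B2–B4, B1–B5, B2–B6
Every bag has size at most 3, so the width is 3 − 1 = 2 and tw(G) ≤ 2. On the other hand G contains the 3-clique {3, 5, 8}. A clique must lie in a single bag of any decomposition, so no decomposition can have width below 2. Hence tw(G) = 2 exactly.

2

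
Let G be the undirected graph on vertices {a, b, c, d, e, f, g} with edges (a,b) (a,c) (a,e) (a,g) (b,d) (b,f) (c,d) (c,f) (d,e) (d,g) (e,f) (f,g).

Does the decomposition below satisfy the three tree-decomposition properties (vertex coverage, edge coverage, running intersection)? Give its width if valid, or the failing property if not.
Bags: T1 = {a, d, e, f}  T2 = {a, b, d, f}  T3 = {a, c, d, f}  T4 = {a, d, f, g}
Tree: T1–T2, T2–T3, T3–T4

Vertex coverage: the bags together contain {a, b, c, d, e, f, g}, the full vertex set. Edge coverage: each edge of G has both endpoints in at least one bag. Running intersection: for every vertex, the bags containing it form a connected subtree. All three properties hold, so this is a valid tree decomposition of width max|bag| − 1 = 3, and hence tw(G) ≤ 3.

Yes; width 3.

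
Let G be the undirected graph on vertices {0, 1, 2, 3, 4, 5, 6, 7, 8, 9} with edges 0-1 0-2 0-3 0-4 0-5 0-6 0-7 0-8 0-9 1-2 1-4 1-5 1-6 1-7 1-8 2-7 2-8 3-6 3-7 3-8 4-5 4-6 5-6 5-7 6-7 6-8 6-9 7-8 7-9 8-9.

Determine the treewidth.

4

A width-4 tree decomposition is:
Bags: B1 = {0, 1, 5, 6, 7}  B2 = {0, 1, 4, 5, 6}  B3 = {0, 1, 6, 7, 8}  B4 = {0, 6, 7, 8, 9}  B5 = {0, 1, 2, 7, 8}  B6 = {0, 3, 6, 7, 8}
Tree: B1–B2, B1–B3, B3–B4, B3–B5, B3–B6
Each bag holds 5 vertices, so the decomposition has width 4, which upper-bounds the treewidth. Conversely, {0, 1, 2, 7, 8} is a clique of size 5, and the vertices of any clique must share a bag in every tree decomposition; so some bag has ≥ 5 vertices and tw(G) ≥ 4. Combining the bounds, tw(G) = 4.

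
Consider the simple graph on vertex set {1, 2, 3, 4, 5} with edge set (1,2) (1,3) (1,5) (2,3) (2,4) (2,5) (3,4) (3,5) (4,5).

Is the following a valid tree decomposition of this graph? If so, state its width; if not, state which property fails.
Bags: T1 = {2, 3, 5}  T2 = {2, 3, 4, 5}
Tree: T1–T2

No — vertex 1 appears in no bag.

A tree decomposition must satisfy three properties: every vertex lies in some bag; for every edge, both endpoints lie together in some bag; and for every vertex, the bags containing it form a connected subtree. Here vertex 1 appears in no bag, so the decomposition is invalid.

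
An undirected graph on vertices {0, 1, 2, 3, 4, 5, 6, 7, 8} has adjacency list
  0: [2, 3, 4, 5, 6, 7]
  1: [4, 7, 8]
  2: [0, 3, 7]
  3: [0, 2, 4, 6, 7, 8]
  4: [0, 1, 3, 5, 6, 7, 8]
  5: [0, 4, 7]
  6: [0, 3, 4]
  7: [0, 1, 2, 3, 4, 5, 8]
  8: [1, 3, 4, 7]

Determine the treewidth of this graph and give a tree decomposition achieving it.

The largest bag has 4 vertices, giving width 3; this decomposition certifies tw(G) ≤ 3. Conversely, {0, 2, 3, 7} is a clique of size 4, and the vertices of any clique must share a bag in every tree decomposition; so some bag has ≥ 4 vertices and tw(G) ≥ 3. The upper and lower bounds meet at 3, so that is the treewidth.

Treewidth 3.
Bags: B1 = {0, 3, 4, 7}  B2 = {0, 3, 4, 6}  B3 = {0, 2, 3, 7}  B4 = {3, 4, 7, 8}  B5 = {0, 4, 5, 7}  B6 = {1, 4, 7, 8}
Tree: B1–B2, B1–B3, B1–B4, B1–B5, B4–B6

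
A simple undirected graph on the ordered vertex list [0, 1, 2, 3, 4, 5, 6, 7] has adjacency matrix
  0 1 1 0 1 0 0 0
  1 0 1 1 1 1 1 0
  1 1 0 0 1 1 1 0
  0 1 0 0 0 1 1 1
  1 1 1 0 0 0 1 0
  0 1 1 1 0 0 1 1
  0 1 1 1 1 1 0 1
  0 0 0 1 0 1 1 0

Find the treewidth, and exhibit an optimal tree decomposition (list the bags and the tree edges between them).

Treewidth 3.
One optimal decomposition is:
Bags: B1 = {1, 2, 4, 6}  B2 = {1, 2, 5, 6}  B3 = {1, 3, 5, 6}  B4 = {3, 5, 6, 7}  B5 = {0, 1, 2, 4}
Tree: B1–B2, B2–B3, B3–B4, B1–B5

Every bag has size at most 4, so the width is 4 − 1 = 3 and tw(G) ≤ 3. For the lower bound, the 4 vertices {0, 1, 2, 4} are pairwise adjacent, and any tree decomposition puts a clique entirely inside one bag — forcing width ≥ 3. The upper and lower bounds meet at 3, so that is the treewidth.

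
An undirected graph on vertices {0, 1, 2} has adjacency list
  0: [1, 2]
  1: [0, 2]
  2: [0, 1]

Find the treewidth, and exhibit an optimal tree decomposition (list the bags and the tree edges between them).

A single bag containing all 3 vertices is trivially a valid decomposition of width 2. On the other hand G contains the 3-clique {0, 1, 2}. A clique must lie in a single bag of any decomposition, so no decomposition can have width below 2. Combining the bounds, tw(G) = 2.

Treewidth 2.
Bags: B1 = {0, 1, 2}
Tree: (single bag)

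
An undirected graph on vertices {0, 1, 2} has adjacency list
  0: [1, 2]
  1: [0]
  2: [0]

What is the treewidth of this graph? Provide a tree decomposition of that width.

Treewidth 1.
One optimal decomposition is:
Bags: B1 = {0, 2}  B2 = {0, 1}
Tree: B1–B2

Each bag holds 2 vertices, so the decomposition has width 1, which upper-bounds the treewidth. Any graph with an edge has treewidth ≥ 1, and G has the edge 2–0. Therefore the treewidth is 1.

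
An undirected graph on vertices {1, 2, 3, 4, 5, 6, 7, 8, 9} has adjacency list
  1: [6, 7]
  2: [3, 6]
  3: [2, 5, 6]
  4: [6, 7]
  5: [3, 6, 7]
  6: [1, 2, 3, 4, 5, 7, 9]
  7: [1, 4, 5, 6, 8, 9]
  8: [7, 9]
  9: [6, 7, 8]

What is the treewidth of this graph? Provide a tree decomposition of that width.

Treewidth 2.
One optimal decomposition is:
Bags: B1 = {1, 6, 7}  B2 = {4, 6, 7}  B3 = {6, 7, 9}  B4 = {7, 8, 9}  B5 = {5, 6, 7}  B6 = {3, 5, 6}  B7 = {2, 3, 6}
Tree: B1–B2, B2–B3, B3–B4, B2–B5, B5–B6, B6–B7

Each bag holds 3 vertices, so the decomposition has width 2, which upper-bounds the treewidth. Conversely, {7, 8, 9} is a clique of size 3, and the vertices of any clique must share a bag in every tree decomposition; so some bag has ≥ 3 vertices and tw(G) ≥ 2. Combining the bounds, tw(G) = 2.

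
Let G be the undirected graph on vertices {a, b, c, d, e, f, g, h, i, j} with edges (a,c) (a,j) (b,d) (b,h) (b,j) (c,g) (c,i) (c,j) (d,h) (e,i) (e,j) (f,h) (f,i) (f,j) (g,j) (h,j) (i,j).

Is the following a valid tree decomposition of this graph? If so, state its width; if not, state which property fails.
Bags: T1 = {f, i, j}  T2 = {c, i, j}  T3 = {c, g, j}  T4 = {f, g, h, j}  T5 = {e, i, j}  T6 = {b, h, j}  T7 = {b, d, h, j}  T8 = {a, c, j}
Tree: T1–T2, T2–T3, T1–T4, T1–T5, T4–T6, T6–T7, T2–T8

A tree decomposition must satisfy three properties: every vertex lies in some bag; for every edge, both endpoints lie together in some bag; and for every vertex, the bags containing it form a connected subtree. Here bags containing vertex g are not connected in the tree, so the decomposition is invalid.

No — bags containing vertex g are not connected in the tree.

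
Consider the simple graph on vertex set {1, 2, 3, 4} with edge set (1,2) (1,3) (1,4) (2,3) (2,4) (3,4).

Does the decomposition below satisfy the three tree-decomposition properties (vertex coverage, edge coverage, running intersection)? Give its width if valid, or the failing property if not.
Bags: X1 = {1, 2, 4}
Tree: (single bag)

No — vertex 3 appears in no bag.

A tree decomposition must satisfy three properties: every vertex lies in some bag; for every edge, both endpoints lie together in some bag; and for every vertex, the bags containing it form a connected subtree. Here vertex 3 appears in no bag, so the decomposition is invalid.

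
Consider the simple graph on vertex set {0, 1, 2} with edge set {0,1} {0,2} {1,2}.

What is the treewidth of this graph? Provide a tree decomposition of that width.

Treewidth 2.
One such decomposition:
Bags: B1 = {0, 1, 2}
Tree: (single bag)

With just one bag of size 3, the width is 3 − 1 = 2, so tw(G) ≤ 2. For the lower bound, the 3 vertices {0, 1, 2} are pairwise adjacent, and any tree decomposition puts a clique entirely inside one bag — forcing width ≥ 2. The upper and lower bounds meet at 2, so that is the treewidth.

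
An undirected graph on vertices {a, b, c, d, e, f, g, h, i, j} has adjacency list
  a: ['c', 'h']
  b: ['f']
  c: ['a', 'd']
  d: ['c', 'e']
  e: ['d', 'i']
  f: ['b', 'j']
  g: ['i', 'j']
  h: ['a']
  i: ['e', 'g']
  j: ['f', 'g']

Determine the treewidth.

1

A width-1 tree decomposition is:
Bags: B1 = {b, f}  B2 = {f, j}  B3 = {g, j}  B4 = {g, i}  B5 = {e, i}  B6 = {d, e}  B7 = {c, d}  B8 = {a, c}  B9 = {a, h}
Tree: B1–B2, B2–B3, B3–B4, B4–B5, B5–B6, B6–B7, B7–B8, B8–B9
Each bag holds 2 vertices, so the decomposition has width 1, which upper-bounds the treewidth. G has an edge, so its treewidth is at least 1. The upper and lower bounds meet at 1, so that is the treewidth.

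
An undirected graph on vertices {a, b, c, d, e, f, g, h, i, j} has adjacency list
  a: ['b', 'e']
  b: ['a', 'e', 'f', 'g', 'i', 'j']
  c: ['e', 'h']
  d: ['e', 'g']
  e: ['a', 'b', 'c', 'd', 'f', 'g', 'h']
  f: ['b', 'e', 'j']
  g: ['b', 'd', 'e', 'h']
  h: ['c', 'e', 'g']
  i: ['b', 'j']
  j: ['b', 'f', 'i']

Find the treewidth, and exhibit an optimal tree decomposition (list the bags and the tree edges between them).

Every bag has size at most 3, so the width is 3 − 1 = 2 and tw(G) ≤ 2. On the other hand G contains the 3-clique {b, f, j}. A clique must lie in a single bag of any decomposition, so no decomposition can have width below 2. Combining the bounds, tw(G) = 2.

Treewidth 2.
One optimal decomposition is:
Bags: B1 = {b, e, g}  B2 = {e, g, h}  B3 = {b, e, f}  B4 = {b, f, j}  B5 = {b, i, j}  B6 = {c, e, h}  B7 = {d, e, g}  B8 = {a, b, e}
Tree: B1–B2, B1–B3, B3–B4, B4–B5, B2–B6, B1–B7, B1–B8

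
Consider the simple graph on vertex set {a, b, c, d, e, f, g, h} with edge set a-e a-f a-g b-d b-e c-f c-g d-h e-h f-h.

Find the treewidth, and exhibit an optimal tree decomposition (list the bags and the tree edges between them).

Treewidth 2.
One optimal decomposition is:
Bags: B1 = {a, c, g}  B2 = {a, c, f}  B3 = {a, e, f}  B4 = {e, f, h}  B5 = {b, e, h}  B6 = {b, d, h}
Tree: B1–B2, B2–B3, B3–B4, B4–B5, B5–B6

Each bag holds 3 vertices, so the decomposition has width 2, which upper-bounds the treewidth. The edges g–c–f–a–g form a cycle, so G is not a tree and its treewidth is at least 2. Hence tw(G) = 2 exactly.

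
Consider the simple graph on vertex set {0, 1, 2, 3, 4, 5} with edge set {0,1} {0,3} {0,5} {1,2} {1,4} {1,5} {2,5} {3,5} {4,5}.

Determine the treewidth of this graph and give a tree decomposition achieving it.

Each bag holds 3 vertices, so the decomposition has width 2, which upper-bounds the treewidth. For the lower bound, the 3 vertices {0, 1, 5} are pairwise adjacent, and any tree decomposition puts a clique entirely inside one bag — forcing width ≥ 2. The upper and lower bounds meet at 2, so that is the treewidth.

Treewidth 2.
One such decomposition:
Bags: B1 = {1, 2, 5}  B2 = {1, 4, 5}  B3 = {0, 1, 5}  B4 = {0, 3, 5}
Tree: B1–B2, B2–B3, B3–B4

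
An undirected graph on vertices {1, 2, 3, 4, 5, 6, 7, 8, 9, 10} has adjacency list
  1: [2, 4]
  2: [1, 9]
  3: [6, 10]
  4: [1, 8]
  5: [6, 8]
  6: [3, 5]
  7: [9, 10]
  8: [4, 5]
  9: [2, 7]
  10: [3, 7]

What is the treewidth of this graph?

A width-2 tree decomposition is:
Bags: B1 = {1, 2, 9}  B2 = {1, 7, 9}  B3 = {1, 7, 10}  B4 = {1, 3, 10}  B5 = {1, 3, 6}  B6 = {1, 5, 6}  B7 = {1, 5, 8}  B8 = {1, 4, 8}
Tree: B1–B2, B2–B3, B3–B4, B4–B5, B5–B6, B6–B7, B7–B8
The largest bag has 3 vertices, giving width 2; this decomposition certifies tw(G) ≤ 2. Since 1–2–9–7–10–3–6–5–8–4–1 is a cycle in G, G is not acyclic. Forests are exactly the graphs of treewidth ≤ 1, so tw(G) ≥ 2. Therefore the treewidth is 2.

2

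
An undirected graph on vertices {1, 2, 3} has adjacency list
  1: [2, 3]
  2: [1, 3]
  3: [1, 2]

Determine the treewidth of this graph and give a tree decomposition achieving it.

With just one bag of size 3, the width is 3 − 1 = 2, so tw(G) ≤ 2. For the lower bound, the 3 vertices {1, 2, 3} are pairwise adjacent, and any tree decomposition puts a clique entirely inside one bag — forcing width ≥ 2. Hence tw(G) = 2 exactly.

Treewidth 2.
One optimal decomposition is:
Bags: B1 = {1, 2, 3}
Tree: (single bag)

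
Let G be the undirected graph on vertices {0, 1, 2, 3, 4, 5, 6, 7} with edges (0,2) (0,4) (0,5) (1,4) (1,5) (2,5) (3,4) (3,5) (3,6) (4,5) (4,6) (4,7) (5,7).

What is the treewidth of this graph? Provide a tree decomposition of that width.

Treewidth 2.
One optimal decomposition is:
Bags: B1 = {0, 4, 5}  B2 = {3, 4, 5}  B3 = {1, 4, 5}  B4 = {3, 4, 6}  B5 = {4, 5, 7}  B6 = {0, 2, 5}
Tree: B1–B2, B2–B3, B2–B4, B2–B5, B1–B6

Each bag holds 3 vertices, so the decomposition has width 2, which upper-bounds the treewidth. On the other hand G contains the 3-clique {0, 2, 5}. A clique must lie in a single bag of any decomposition, so no decomposition can have width below 2. Combining the bounds, tw(G) = 2.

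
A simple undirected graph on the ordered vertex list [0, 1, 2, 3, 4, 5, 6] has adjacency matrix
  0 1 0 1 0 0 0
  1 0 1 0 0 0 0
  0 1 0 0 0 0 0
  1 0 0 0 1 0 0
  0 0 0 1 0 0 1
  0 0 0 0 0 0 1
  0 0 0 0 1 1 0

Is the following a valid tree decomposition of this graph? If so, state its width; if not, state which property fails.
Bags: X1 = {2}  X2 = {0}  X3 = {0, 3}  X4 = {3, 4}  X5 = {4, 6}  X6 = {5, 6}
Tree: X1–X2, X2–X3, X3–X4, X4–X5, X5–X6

No — vertex 1 appears in no bag.

A tree decomposition must satisfy three properties: every vertex lies in some bag; for every edge, both endpoints lie together in some bag; and for every vertex, the bags containing it form a connected subtree. Here vertex 1 appears in no bag, so the decomposition is invalid.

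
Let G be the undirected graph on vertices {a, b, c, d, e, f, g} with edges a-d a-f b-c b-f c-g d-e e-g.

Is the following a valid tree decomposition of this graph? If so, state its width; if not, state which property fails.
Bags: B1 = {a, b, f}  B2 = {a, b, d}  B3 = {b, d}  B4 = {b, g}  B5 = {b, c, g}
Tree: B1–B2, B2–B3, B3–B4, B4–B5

No — vertex e appears in no bag.

A tree decomposition must satisfy three properties: every vertex lies in some bag; for every edge, both endpoints lie together in some bag; and for every vertex, the bags containing it form a connected subtree. Here vertex e appears in no bag, so the decomposition is invalid.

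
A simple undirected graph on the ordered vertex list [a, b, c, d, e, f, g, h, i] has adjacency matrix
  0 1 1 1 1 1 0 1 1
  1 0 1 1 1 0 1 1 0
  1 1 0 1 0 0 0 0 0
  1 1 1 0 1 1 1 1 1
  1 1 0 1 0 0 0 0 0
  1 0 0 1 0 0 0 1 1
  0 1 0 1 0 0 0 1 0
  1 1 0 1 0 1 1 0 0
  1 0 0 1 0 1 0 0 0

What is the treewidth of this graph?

3

A width-3 tree decomposition is:
Bags: B1 = {a, b, d, h}  B2 = {b, d, g, h}  B3 = {a, d, f, h}  B4 = {a, b, d, e}  B5 = {a, d, f, i}  B6 = {a, b, c, d}
Tree: B1–B2, B1–B3, B1–B4, B3–B5, B1–B6
Every bag has size at most 4, so the width is 4 − 1 = 3 and tw(G) ≤ 3. Conversely, {b, d, g, h} is a clique of size 4, and the vertices of any clique must share a bag in every tree decomposition; so some bag has ≥ 4 vertices and tw(G) ≥ 3. Therefore the treewidth is 3.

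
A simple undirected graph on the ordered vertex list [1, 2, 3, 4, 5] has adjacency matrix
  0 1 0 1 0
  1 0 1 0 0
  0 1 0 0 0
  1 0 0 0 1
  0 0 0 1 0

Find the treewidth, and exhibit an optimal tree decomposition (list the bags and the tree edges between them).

Treewidth 1.
One optimal decomposition is:
Bags: B1 = {2, 3}  B2 = {1, 2}  B3 = {1, 4}  B4 = {4, 5}
Tree: B1–B2, B2–B3, B3–B4

The largest bag has 2 vertices, giving width 1; this decomposition certifies tw(G) ≤ 1. Any graph with an edge has treewidth ≥ 1, and G has the edge 3–2. Therefore the treewidth is 1.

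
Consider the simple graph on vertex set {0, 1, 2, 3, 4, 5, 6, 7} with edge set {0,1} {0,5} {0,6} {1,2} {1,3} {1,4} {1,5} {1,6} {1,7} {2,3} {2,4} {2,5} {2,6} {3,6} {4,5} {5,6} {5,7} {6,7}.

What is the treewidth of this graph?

A width-3 tree decomposition is:
Bags: B1 = {1, 2, 4, 5}  B2 = {1, 2, 5, 6}  B3 = {1, 2, 3, 6}  B4 = {0, 1, 5, 6}  B5 = {1, 5, 6, 7}
Tree: B1–B2, B2–B3, B2–B4, B4–B5
The largest bag has 4 vertices, giving width 3; this decomposition certifies tw(G) ≤ 3. On the other hand G contains the 4-clique {1, 2, 3, 6}. A clique must lie in a single bag of any decomposition, so no decomposition can have width below 3. Therefore the treewidth is 3.

3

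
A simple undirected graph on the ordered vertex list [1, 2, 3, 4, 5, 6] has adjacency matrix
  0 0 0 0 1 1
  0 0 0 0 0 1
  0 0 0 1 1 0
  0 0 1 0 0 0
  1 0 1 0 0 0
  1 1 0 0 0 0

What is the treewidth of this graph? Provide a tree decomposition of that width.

The largest bag has 2 vertices, giving width 1; this decomposition certifies tw(G) ≤ 1. G has an edge, so its treewidth is at least 1. Hence tw(G) = 1 exactly.

Treewidth 1.
One optimal decomposition is:
Bags: B1 = {2, 6}  B2 = {1, 6}  B3 = {1, 5}  B4 = {3, 5}  B5 = {3, 4}
Tree: B1–B2, B2–B3, B3–B4, B4–B5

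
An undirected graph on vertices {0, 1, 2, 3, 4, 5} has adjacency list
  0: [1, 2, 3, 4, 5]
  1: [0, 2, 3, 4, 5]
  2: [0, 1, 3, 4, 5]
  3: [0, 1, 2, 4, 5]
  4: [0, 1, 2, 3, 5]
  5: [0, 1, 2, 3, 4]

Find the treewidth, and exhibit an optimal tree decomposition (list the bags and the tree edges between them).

Treewidth 5.
One optimal decomposition is:
Bags: B1 = {0, 1, 2, 3, 4, 5}
Tree: (single bag)

With just one bag of size 6, the width is 6 − 1 = 5, so tw(G) ≤ 5. On the other hand G contains the 6-clique {0, 1, 2, 3, 4, 5}. A clique must lie in a single bag of any decomposition, so no decomposition can have width below 5. The upper and lower bounds meet at 5, so that is the treewidth.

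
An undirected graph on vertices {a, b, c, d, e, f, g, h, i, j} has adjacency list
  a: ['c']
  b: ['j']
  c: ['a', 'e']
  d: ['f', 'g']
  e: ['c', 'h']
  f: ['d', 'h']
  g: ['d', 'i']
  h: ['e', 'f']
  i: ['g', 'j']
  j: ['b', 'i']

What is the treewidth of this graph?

1

A width-1 tree decomposition is:
Bags: B1 = {b, j}  B2 = {i, j}  B3 = {g, i}  B4 = {d, g}  B5 = {d, f}  B6 = {f, h}  B7 = {e, h}  B8 = {c, e}  B9 = {a, c}
Tree: B1–B2, B2–B3, B3–B4, B4–B5, B5–B6, B6–B7, B7–B8, B8–B9
The largest bag has 2 vertices, giving width 1; this decomposition certifies tw(G) ≤ 1. Any graph with an edge has treewidth ≥ 1, and G has the edge b–j. Combining the bounds, tw(G) = 1.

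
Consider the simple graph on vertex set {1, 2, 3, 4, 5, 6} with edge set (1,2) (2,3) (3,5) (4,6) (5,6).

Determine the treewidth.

1

A width-1 tree decomposition is:
Bags: B1 = {1, 2}  B2 = {2, 3}  B3 = {3, 5}  B4 = {5, 6}  B5 = {4, 6}
Tree: B1–B2, B2–B3, B3–B4, B4–B5
Every bag has size at most 2, so the width is 2 − 1 = 1 and tw(G) ≤ 1. Since G has at least one edge (e.g. 1–2), it is not an edgeless graph, so tw(G) ≥ 1. Therefore the treewidth is 1.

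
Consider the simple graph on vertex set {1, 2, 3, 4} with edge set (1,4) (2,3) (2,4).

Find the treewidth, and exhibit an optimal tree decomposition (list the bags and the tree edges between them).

Each bag holds 2 vertices, so the decomposition has width 1, which upper-bounds the treewidth. Any graph with an edge has treewidth ≥ 1, and G has the edge 4–2. Therefore the treewidth is 1.

Treewidth 1.
One optimal decomposition is:
Bags: B1 = {2, 4}  B2 = {1, 4}  B3 = {2, 3}
Tree: B1–B2, B1–B3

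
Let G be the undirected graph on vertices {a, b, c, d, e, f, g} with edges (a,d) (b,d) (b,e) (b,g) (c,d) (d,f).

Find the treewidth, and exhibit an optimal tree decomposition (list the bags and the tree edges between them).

Treewidth 1.
One optimal decomposition is:
Bags: B1 = {b, d}  B2 = {a, d}  B3 = {b, g}  B4 = {d, f}  B5 = {b, e}  B6 = {c, d}
Tree: B1–B2, B1–B3, B1–B4, B3–B5, B4–B6

The largest bag has 2 vertices, giving width 1; this decomposition certifies tw(G) ≤ 1. Since G has at least one edge (e.g. b–d), it is not an edgeless graph, so tw(G) ≥ 1. Therefore the treewidth is 1.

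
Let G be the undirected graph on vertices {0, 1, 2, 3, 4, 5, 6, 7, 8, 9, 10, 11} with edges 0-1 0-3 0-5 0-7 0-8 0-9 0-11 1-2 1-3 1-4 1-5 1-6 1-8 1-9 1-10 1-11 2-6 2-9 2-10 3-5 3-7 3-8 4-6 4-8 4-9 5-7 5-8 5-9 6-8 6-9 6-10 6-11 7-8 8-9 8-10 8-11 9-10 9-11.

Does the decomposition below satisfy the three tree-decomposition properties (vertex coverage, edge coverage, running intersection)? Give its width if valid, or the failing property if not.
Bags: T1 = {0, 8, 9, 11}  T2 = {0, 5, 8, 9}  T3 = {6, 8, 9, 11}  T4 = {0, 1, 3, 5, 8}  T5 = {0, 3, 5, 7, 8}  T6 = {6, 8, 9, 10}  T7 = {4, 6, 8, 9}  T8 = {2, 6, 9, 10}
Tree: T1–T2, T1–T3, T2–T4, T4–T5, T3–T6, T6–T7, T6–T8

No — edge (1,9) lies in no bag.

A tree decomposition must satisfy three properties: every vertex lies in some bag; for every edge, both endpoints lie together in some bag; and for every vertex, the bags containing it form a connected subtree. Here edge (1,9) lies in no bag, so the decomposition is invalid.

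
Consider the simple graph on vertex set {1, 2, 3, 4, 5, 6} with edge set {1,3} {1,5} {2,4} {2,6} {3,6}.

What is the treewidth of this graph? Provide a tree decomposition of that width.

Treewidth 1.
Bags: B1 = {2, 4}  B2 = {2, 6}  B3 = {3, 6}  B4 = {1, 3}  B5 = {1, 5}
Tree: B1–B2, B2–B3, B3–B4, B4–B5

Each bag holds 2 vertices, so the decomposition has width 1, which upper-bounds the treewidth. Any graph with an edge has treewidth ≥ 1, and G has the edge 4–2. The upper and lower bounds meet at 1, so that is the treewidth.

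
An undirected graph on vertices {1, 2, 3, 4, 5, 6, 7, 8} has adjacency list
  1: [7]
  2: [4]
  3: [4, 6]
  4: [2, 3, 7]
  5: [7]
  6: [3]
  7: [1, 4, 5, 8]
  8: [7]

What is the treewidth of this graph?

A width-1 tree decomposition is:
Bags: B1 = {1, 7}  B2 = {4, 7}  B3 = {2, 4}  B4 = {7, 8}  B5 = {3, 4}  B6 = {3, 6}  B7 = {5, 7}
Tree: B1–B2, B2–B3, B2–B4, B3–B5, B5–B6, B2–B7
Each bag holds 2 vertices, so the decomposition has width 1, which upper-bounds the treewidth. Any graph with an edge has treewidth ≥ 1, and G has the edge 7–1. Therefore the treewidth is 1.

1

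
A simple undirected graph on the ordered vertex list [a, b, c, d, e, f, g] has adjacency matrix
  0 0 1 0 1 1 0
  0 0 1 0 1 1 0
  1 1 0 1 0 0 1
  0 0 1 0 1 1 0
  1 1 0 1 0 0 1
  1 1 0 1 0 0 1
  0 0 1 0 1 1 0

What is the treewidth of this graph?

A width-3 tree decomposition is:
Bags: B1 = {b, c, e, f}  B2 = {c, e, f, g}  B3 = {a, c, e, f}  B4 = {c, d, e, f}
Tree: B1–B2, B2–B3, B3–B4
Each bag holds 4 vertices, so the decomposition has width 3, which upper-bounds the treewidth. For the lower bound: the 4 vertex sets {b,f}, {c,g}, {e}, {a} are disjoint, each induces a connected subgraph, and every pair is joined by at least one edge of G. Contracting each set to a single vertex therefore yields K_{4} as a minor, and since treewidth is minor-monotone, tw(G) ≥ tw(K_{4}) = 3. Therefore the treewidth is 3.

3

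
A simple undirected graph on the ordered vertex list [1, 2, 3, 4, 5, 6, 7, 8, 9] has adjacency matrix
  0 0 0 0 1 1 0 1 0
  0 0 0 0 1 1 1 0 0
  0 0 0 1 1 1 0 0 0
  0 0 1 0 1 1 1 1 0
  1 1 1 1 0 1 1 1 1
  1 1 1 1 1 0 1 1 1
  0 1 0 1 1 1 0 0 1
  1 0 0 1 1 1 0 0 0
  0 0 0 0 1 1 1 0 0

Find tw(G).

A width-3 tree decomposition is:
Bags: B1 = {4, 5, 6, 8}  B2 = {1, 5, 6, 8}  B3 = {3, 4, 5, 6}  B4 = {4, 5, 6, 7}  B5 = {5, 6, 7, 9}  B6 = {2, 5, 6, 7}
Tree: B1–B2, B1–B3, B3–B4, B4–B5, B5–B6
Every bag has size at most 4, so the width is 4 − 1 = 3 and tw(G) ≤ 3. For the lower bound, the 4 vertices {1, 5, 6, 8} are pairwise adjacent, and any tree decomposition puts a clique entirely inside one bag — forcing width ≥ 3. Hence tw(G) = 3 exactly.

3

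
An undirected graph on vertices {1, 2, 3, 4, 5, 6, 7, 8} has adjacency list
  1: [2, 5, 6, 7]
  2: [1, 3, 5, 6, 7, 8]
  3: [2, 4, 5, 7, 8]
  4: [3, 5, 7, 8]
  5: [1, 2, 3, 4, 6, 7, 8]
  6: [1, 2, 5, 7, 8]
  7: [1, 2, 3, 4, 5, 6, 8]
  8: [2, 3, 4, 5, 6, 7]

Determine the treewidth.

A width-4 tree decomposition is:
Bags: B1 = {3, 4, 5, 7, 8}  B2 = {2, 3, 5, 7, 8}  B3 = {2, 5, 6, 7, 8}  B4 = {1, 2, 5, 6, 7}
Tree: B1–B2, B2–B3, B3–B4
Each bag holds 5 vertices, so the decomposition has width 4, which upper-bounds the treewidth. On the other hand G contains the 5-clique {2, 3, 5, 7, 8}. A clique must lie in a single bag of any decomposition, so no decomposition can have width below 4. Combining the bounds, tw(G) = 4.

4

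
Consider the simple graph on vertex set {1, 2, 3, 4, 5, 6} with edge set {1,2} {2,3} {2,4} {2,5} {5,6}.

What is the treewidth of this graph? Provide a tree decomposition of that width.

The largest bag has 2 vertices, giving width 1; this decomposition certifies tw(G) ≤ 1. Any graph with an edge has treewidth ≥ 1, and G has the edge 4–2. Hence tw(G) = 1 exactly.

Treewidth 1.
One optimal decomposition is:
Bags: B1 = {2, 4}  B2 = {2, 5}  B3 = {5, 6}  B4 = {2, 3}  B5 = {1, 2}
Tree: B1–B2, B2–B3, B2–B4, B4–B5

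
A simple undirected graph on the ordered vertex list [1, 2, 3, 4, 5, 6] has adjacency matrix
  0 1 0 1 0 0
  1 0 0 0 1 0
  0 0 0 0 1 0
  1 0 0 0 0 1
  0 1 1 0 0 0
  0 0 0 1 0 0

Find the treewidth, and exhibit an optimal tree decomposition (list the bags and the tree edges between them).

The largest bag has 2 vertices, giving width 1; this decomposition certifies tw(G) ≤ 1. Since G has at least one edge (e.g. 3–5), it is not an edgeless graph, so tw(G) ≥ 1. Combining the bounds, tw(G) = 1.

Treewidth 1.
Bags: B1 = {3, 5}  B2 = {2, 5}  B3 = {1, 2}  B4 = {1, 4}  B5 = {4, 6}
Tree: B1–B2, B2–B3, B3–B4, B4–B5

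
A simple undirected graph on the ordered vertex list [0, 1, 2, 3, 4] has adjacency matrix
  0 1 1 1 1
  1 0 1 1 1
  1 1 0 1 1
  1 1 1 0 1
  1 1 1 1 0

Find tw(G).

4

A width-4 tree decomposition is:
Bags: B1 = {0, 1, 2, 3, 4}
Tree: (single bag)
A single bag containing all 5 vertices is trivially a valid decomposition of width 4. Conversely, {0, 1, 2, 3, 4} is a clique of size 5, and the vertices of any clique must share a bag in every tree decomposition; so some bag has ≥ 5 vertices and tw(G) ≥ 4. Combining the bounds, tw(G) = 4.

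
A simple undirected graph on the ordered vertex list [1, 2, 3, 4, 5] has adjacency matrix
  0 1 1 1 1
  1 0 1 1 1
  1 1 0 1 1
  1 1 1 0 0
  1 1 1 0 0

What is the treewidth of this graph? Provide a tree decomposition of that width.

Every bag has size at most 4, so the width is 4 − 1 = 3 and tw(G) ≤ 3. For the lower bound, the 4 vertices {1, 2, 3, 4} are pairwise adjacent, and any tree decomposition puts a clique entirely inside one bag — forcing width ≥ 3. Hence tw(G) = 3 exactly.

Treewidth 3.
One such decomposition:
Bags: B1 = {1, 2, 3, 5}  B2 = {1, 2, 3, 4}
Tree: B1–B2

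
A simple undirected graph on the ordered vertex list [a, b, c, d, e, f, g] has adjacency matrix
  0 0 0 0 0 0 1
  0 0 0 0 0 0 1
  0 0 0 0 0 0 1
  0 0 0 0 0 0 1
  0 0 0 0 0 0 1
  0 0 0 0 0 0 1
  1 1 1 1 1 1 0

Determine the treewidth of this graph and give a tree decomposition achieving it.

Every bag has size at most 2, so the width is 2 − 1 = 1 and tw(G) ≤ 1. G has an edge, so its treewidth is at least 1. Hence tw(G) = 1 exactly.

Treewidth 1.
One optimal decomposition is:
Bags: B1 = {e, g}  B2 = {f, g}  B3 = {d, g}  B4 = {c, g}  B5 = {b, g}  B6 = {a, g}
Tree: B1–B2, B2–B3, B2–B4, B4–B5, B2–B6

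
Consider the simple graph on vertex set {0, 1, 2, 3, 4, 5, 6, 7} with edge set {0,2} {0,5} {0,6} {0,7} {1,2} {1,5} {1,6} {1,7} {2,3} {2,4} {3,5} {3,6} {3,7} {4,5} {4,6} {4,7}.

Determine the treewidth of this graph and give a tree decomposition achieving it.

Every bag has size at most 5, so the width is 5 − 1 = 4 and tw(G) ≤ 4. For the lower bound: the 5 vertex sets {2,3}, {4,6}, {0,5}, {7}, {1} are disjoint, each induces a connected subgraph, and every pair is joined by at least one edge of G. Contracting each set to a single vertex therefore yields K_{5} as a minor, and since treewidth is minor-monotone, tw(G) ≥ tw(K_{5}) = 4. Hence tw(G) = 4 exactly.

Treewidth 4.
Bags: B1 = {2, 3, 5, 6, 7}  B2 = {2, 4, 5, 6, 7}  B3 = {0, 2, 5, 6, 7}  B4 = {1, 2, 5, 6, 7}
Tree: B1–B2, B2–B3, B3–B4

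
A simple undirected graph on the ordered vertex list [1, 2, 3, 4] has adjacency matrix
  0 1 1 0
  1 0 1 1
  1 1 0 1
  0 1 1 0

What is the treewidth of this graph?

2

A width-2 tree decomposition is:
Bags: B1 = {2, 3, 4}  B2 = {1, 2, 3}
Tree: B1–B2
Each bag holds 3 vertices, so the decomposition has width 2, which upper-bounds the treewidth. On the other hand G contains the 3-clique {1, 2, 3}. A clique must lie in a single bag of any decomposition, so no decomposition can have width below 2. Hence tw(G) = 2 exactly.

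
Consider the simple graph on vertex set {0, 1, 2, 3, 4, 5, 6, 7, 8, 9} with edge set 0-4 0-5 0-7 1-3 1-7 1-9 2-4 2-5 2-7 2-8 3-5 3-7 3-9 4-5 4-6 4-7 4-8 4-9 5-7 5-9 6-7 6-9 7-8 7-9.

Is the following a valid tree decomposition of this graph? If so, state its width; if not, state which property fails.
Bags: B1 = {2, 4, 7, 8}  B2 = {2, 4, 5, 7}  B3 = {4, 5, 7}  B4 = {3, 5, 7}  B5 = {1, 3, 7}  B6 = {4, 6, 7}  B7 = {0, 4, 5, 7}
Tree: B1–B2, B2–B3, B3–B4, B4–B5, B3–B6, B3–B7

No — vertex 9 appears in no bag.

A tree decomposition must satisfy three properties: every vertex lies in some bag; for every edge, both endpoints lie together in some bag; and for every vertex, the bags containing it form a connected subtree. Here vertex 9 appears in no bag, so the decomposition is invalid.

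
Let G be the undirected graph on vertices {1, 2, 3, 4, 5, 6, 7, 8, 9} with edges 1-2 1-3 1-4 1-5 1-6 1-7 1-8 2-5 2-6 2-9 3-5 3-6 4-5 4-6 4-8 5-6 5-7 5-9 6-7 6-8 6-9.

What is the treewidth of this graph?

3

A width-3 tree decomposition is:
Bags: B1 = {1, 4, 5, 6}  B2 = {1, 2, 5, 6}  B3 = {2, 5, 6, 9}  B4 = {1, 5, 6, 7}  B5 = {1, 4, 6, 8}  B6 = {1, 3, 5, 6}
Tree: B1–B2, B2–B3, B2–B4, B1–B5, B4–B6
Every bag has size at most 4, so the width is 4 − 1 = 3 and tw(G) ≤ 3. For the lower bound, the 4 vertices {1, 4, 6, 8} are pairwise adjacent, and any tree decomposition puts a clique entirely inside one bag — forcing width ≥ 3. The upper and lower bounds meet at 3, so that is the treewidth.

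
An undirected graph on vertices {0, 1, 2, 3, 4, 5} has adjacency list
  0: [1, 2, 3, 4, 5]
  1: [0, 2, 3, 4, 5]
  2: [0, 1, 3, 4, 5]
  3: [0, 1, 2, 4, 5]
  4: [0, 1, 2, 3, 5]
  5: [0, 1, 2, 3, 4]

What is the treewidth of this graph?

5

A width-5 tree decomposition is:
Bags: B1 = {0, 1, 2, 3, 4, 5}
Tree: (single bag)
With just one bag of size 6, the width is 6 − 1 = 5, so tw(G) ≤ 5. On the other hand G contains the 6-clique {0, 1, 2, 3, 4, 5}. A clique must lie in a single bag of any decomposition, so no decomposition can have width below 5. Therefore the treewidth is 5.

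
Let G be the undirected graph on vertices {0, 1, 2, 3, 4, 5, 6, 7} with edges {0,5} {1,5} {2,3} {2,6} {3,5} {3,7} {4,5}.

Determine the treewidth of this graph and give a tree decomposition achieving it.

Treewidth 1.
One such decomposition:
Bags: B1 = {2, 3}  B2 = {3, 5}  B3 = {4, 5}  B4 = {1, 5}  B5 = {2, 6}  B6 = {3, 7}  B7 = {0, 5}
Tree: B1–B2, B2–B3, B3–B4, B1–B5, B2–B6, B3–B7

Each bag holds 2 vertices, so the decomposition has width 1, which upper-bounds the treewidth. Since G has at least one edge (e.g. 3–2), it is not an edgeless graph, so tw(G) ≥ 1. The upper and lower bounds meet at 1, so that is the treewidth.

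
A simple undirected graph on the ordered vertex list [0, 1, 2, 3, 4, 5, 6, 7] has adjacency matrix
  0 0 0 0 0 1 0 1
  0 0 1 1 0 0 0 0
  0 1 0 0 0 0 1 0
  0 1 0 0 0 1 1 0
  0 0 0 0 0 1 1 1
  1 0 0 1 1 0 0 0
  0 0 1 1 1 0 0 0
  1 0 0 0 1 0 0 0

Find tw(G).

A width-2 tree decomposition is:
Bags: B1 = {0, 4, 7}  B2 = {0, 4, 5}  B3 = {4, 5, 6}  B4 = {3, 5, 6}  B5 = {2, 3, 6}  B6 = {1, 2, 3}
Tree: B1–B2, B2–B3, B3–B4, B4–B5, B5–B6
Every bag has size at most 3, so the width is 3 − 1 = 2 and tw(G) ≤ 2. The edges 7–0–5–4–7 form a cycle, so G is not a tree and its treewidth is at least 2. Hence tw(G) = 2 exactly.

2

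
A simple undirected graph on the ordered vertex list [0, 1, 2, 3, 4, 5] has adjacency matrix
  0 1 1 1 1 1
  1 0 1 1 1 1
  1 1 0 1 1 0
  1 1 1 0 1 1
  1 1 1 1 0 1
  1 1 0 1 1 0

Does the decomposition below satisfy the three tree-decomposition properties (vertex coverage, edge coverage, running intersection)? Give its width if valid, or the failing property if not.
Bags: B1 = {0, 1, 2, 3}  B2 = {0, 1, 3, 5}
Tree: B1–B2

A tree decomposition must satisfy three properties: every vertex lies in some bag; for every edge, both endpoints lie together in some bag; and for every vertex, the bags containing it form a connected subtree. Here vertex 4 appears in no bag, so the decomposition is invalid.

No — vertex 4 appears in no bag.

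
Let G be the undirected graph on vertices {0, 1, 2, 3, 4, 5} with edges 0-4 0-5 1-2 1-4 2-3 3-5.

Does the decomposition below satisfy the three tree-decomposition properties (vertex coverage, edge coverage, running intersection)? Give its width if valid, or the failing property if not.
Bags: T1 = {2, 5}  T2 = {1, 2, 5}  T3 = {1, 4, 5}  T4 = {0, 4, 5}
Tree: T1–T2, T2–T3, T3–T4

A tree decomposition must satisfy three properties: every vertex lies in some bag; for every edge, both endpoints lie together in some bag; and for every vertex, the bags containing it form a connected subtree. Here vertex 3 appears in no bag, so the decomposition is invalid.

No — vertex 3 appears in no bag.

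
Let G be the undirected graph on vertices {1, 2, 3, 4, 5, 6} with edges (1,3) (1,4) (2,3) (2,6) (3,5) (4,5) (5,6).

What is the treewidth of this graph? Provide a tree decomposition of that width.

Every bag has size at most 3, so the width is 3 − 1 = 2 and tw(G) ≤ 2. Since 2–6–5–3–2 is a cycle in G, G is not acyclic. Forests are exactly the graphs of treewidth ≤ 1, so tw(G) ≥ 2. Therefore the treewidth is 2.

Treewidth 2.
Bags: B1 = {2, 3, 6}  B2 = {3, 5, 6}  B3 = {1, 3, 5}  B4 = {1, 4, 5}
Tree: B1–B2, B2–B3, B3–B4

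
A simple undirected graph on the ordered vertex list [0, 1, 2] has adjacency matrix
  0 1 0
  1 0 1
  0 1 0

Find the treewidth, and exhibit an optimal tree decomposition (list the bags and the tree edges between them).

Treewidth 1.
Bags: B1 = {0, 1}  B2 = {1, 2}
Tree: B1–B2

Every bag has size at most 2, so the width is 2 − 1 = 1 and tw(G) ≤ 1. Since G has at least one edge (e.g. 1–0), it is not an edgeless graph, so tw(G) ≥ 1. Combining the bounds, tw(G) = 1.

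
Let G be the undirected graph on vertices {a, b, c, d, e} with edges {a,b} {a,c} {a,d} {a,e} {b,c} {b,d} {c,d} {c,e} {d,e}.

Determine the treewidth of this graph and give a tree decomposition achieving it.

Treewidth 3.
One such decomposition:
Bags: B1 = {a, b, c, d}  B2 = {a, c, d, e}
Tree: B1–B2

Each bag holds 4 vertices, so the decomposition has width 3, which upper-bounds the treewidth. For the lower bound, the 4 vertices {a, c, d, e} are pairwise adjacent, and any tree decomposition puts a clique entirely inside one bag — forcing width ≥ 3. Combining the bounds, tw(G) = 3.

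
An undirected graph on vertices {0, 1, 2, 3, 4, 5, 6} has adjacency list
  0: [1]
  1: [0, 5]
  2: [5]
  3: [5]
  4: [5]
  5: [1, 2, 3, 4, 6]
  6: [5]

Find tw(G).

A width-1 tree decomposition is:
Bags: B1 = {5, 6}  B2 = {1, 5}  B3 = {0, 1}  B4 = {4, 5}  B5 = {3, 5}  B6 = {2, 5}
Tree: B1–B2, B2–B3, B2–B4, B1–B5, B1–B6
Every bag has size at most 2, so the width is 2 − 1 = 1 and tw(G) ≤ 1. Any graph with an edge has treewidth ≥ 1, and G has the edge 5–6. Combining the bounds, tw(G) = 1.

1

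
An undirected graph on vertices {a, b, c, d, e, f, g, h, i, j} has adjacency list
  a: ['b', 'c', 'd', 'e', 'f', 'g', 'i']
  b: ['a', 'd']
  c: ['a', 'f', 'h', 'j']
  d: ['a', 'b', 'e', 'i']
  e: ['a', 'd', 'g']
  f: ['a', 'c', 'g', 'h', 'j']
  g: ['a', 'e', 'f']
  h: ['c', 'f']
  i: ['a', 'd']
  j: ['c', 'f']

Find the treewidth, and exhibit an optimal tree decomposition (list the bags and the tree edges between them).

Treewidth 2.
One optimal decomposition is:
Bags: B1 = {a, c, f}  B2 = {c, f, h}  B3 = {a, f, g}  B4 = {a, e, g}  B5 = {a, d, e}  B6 = {a, b, d}  B7 = {c, f, j}  B8 = {a, d, i}
Tree: B1–B2, B1–B3, B3–B4, B4–B5, B5–B6, B1–B7, B6–B8

Every bag has size at most 3, so the width is 3 − 1 = 2 and tw(G) ≤ 2. On the other hand G contains the 3-clique {c, f, j}. A clique must lie in a single bag of any decomposition, so no decomposition can have width below 2. Combining the bounds, tw(G) = 2.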